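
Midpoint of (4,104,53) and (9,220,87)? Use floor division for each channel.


Midpoint: each channel = ⌊(C₁+C₂)/2⌋
R: ⌊(4+9)/2⌋ = 6
G: ⌊(104+220)/2⌋ = 162
B: ⌊(53+87)/2⌋ = 70
= RGB(6, 162, 70)


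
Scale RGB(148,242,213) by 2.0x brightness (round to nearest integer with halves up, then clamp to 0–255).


Multiply each channel by 2.0, round half up, clamp to [0, 255]
R: 148×2.0 = 296 → clamp → 255
G: 242×2.0 = 484 → clamp → 255
B: 213×2.0 = 426 → clamp → 255
= RGB(255, 255, 255)


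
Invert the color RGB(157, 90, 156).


Invert: (255-R, 255-G, 255-B)
R: 255-157 = 98
G: 255-90 = 165
B: 255-156 = 99
= RGB(98, 165, 99)


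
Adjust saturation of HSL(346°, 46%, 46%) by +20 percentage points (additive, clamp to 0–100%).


Original S = 46%
Adjustment = +20 percentage points
New S = 46 + (20) = 66
Clamp to [0, 100] → 66
= HSL(346°, 66%, 46%)


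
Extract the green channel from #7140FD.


Color: #7140FD
R = 71 = 113
G = 40 = 64
B = FD = 253
Green = 64


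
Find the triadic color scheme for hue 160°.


Triadic: equally spaced at 120° intervals
H1 = 160°
H2 = (160 + 120) mod 360 = 280°
H3 = (160 + 240) mod 360 = 40°
Triadic = 160°, 280°, 40°


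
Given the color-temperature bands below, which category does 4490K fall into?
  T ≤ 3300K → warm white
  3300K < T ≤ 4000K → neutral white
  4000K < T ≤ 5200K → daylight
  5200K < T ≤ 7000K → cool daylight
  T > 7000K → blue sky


Temperature: 4490K
4000K < 4490K ≤ 5200K → daylight
Classification: daylight


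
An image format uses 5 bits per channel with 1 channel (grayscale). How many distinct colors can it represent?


Total bits = 5 bits/channel × 1 channels = 5 bits
Distinct colors = 2^5
= 32 colors


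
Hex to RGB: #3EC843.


3E → 62 (R)
C8 → 200 (G)
43 → 67 (B)
= RGB(62, 200, 67)


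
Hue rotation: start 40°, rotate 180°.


New hue = (H + rotation) mod 360
New hue = (40 + 180) mod 360
= 220 mod 360
= 220°


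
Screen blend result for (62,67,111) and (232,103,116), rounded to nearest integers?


Screen: C = 255 - (255-A)×(255-B)/255, rounded to nearest integer
R: 255 - (255-62)×(255-232)/255 = 255 - 4439/255 ≈ 255 - 17.408 = 237.592 → 238
G: 255 - (255-67)×(255-103)/255 = 255 - 28576/255 ≈ 255 - 112.063 = 142.937 → 143
B: 255 - (255-111)×(255-116)/255 = 255 - 20016/255 ≈ 255 - 78.494 = 176.506 → 177
= RGB(238, 143, 177)


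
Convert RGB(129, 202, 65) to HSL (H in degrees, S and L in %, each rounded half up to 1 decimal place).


Normalize: R'=129/255≈0.5059, G'=202/255≈0.7922, B'=65/255≈0.2549
Max=202/255, Min=65/255, Δ=Max-Min=137/255
L = (Max+Min)/2 = (202+65)/510 = 267/510 = 0.52352… → L = 52.4%
L > 0.5 → S = Δ/(2-Max-Min) = 137/(510-202-65) = 137/243 = 0.56378… → S = 56.4%
(the 1/255 factors cancel in S and H, so raw channel differences can be used)
Max is G' → H = 60 × ((B-R)/Δ + 2) = 60 × ((65-129)/137 + 2)
  -64/137 + 2 = -0.4671… + 2 = 1.5328…
  H = 60 × 1.5328… = 91.970…° → H = 92.0°
= HSL(92.0°, 56.4%, 52.4%)


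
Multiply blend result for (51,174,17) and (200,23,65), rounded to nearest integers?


Multiply: C = A×B/255, rounded to nearest integer
R: 51×200/255 = 10200/255 ≈ 40.000 → 40
G: 174×23/255 = 4002/255 ≈ 15.694 → 16
B: 17×65/255 = 1105/255 ≈ 4.333 → 4
= RGB(40, 16, 4)


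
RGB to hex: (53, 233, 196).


R = 53 → 35 (hex)
G = 233 → E9 (hex)
B = 196 → C4 (hex)
Hex = #35E9C4


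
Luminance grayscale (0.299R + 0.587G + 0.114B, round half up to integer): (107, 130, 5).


Gray = 0.299×R + 0.587×G + 0.114×B
Gray = 0.299×107 + 0.587×130 + 0.114×5
Gray = 31.993 + 76.310 + 0.570
Gray = 108.873 → round half up → 109
Gray = 109


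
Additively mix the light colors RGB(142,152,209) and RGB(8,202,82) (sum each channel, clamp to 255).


Additive: each channel = min(255, C₁+C₂)
R: 142+8 = 150 → 150
G: 152+202 = 354 → 255
B: 209+82 = 291 → 255
= RGB(150, 255, 255)


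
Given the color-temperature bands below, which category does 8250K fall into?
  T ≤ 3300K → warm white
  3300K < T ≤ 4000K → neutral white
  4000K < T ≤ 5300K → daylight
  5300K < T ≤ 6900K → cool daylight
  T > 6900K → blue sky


Temperature: 8250K
8250K > 6900K → blue sky
Classification: blue sky


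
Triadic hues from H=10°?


Triadic: equally spaced at 120° intervals
H1 = 10°
H2 = (10 + 120) mod 360 = 130°
H3 = (10 + 240) mod 360 = 250°
Triadic = 10°, 130°, 250°


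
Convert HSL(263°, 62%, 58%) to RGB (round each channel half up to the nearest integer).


H=263°, S=0.62, L=0.58
C = (1-|2L-1|)×S = (1-|0.16|)×0.62 = 0.5208
H' = H/60 = 263/60 ≈ 4.3833; X = C×(1-|H' mod 2 - 1|) = 0.19964
m = L - C/2 = 0.58 - 0.2604 = 0.3196
Sector ⌊H'⌋ = 4 → (R',G',B') = (0.19964, 0.0, 0.5208)
RGB = ((R'+m)×255, (G'+m)×255, (B'+m)×255) = (132.4062, 81.498, 214.302)
Round half up → RGB(132, 81, 214)


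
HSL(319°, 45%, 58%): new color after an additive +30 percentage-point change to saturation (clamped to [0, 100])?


Original S = 45%
Adjustment = +30 percentage points
New S = 45 + (30) = 75
Clamp to [0, 100] → 75
= HSL(319°, 75%, 58%)


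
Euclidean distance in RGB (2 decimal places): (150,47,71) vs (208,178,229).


d = √[(R₁-R₂)² + (G₁-G₂)² + (B₁-B₂)²]
d = √[(150-208)² + (47-178)² + (71-229)²]
d = √[3364 + 17161 + 24964]
d = √45489
d ≈ 213.28


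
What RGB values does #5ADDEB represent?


5A → 90 (R)
DD → 221 (G)
EB → 235 (B)
= RGB(90, 221, 235)


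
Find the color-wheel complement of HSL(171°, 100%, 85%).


Complement = opposite side of color wheel = hue + 180°
H' = (171 + 180) mod 360 = 351°
S and L unchanged.
= HSL(351°, 100%, 85%)


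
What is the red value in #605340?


Color: #605340
R = 60 = 96
G = 53 = 83
B = 40 = 64
Red = 96


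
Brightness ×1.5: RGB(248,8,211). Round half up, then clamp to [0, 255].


Multiply each channel by 1.5, round half up, clamp to [0, 255]
R: 248×1.5 = 372 → clamp → 255
G: 8×1.5 = 12
B: 211×1.5 = 316.5 → round → 317 → clamp → 255
= RGB(255, 12, 255)


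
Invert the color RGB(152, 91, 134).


Invert: (255-R, 255-G, 255-B)
R: 255-152 = 103
G: 255-91 = 164
B: 255-134 = 121
= RGB(103, 164, 121)


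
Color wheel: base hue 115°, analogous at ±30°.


Base hue: 115°
Left analog: (115 - 30) mod 360 = 85°
Right analog: (115 + 30) mod 360 = 145°
Analogous hues = 85° and 145°


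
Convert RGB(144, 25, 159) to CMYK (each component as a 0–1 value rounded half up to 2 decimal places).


R'=144/255≈0.5647, G'=25/255≈0.0980, B'=159/255≈0.6235
K = 1 - max(R',G',B') = 1 - 159/255 = 96/255 = 0.37647… → 0.38
(1-R'-K)/(1-K) simplifies to (max-R)/max with max = 159:
C = (159-144)/159 = 15/159 = 0.09433… → 0.09
M = (159-25)/159 = 134/159 = 0.84276… → 0.84
Y = (159-159)/159 = 0/159 = 0 → 0.00
= CMYK(0.09, 0.84, 0.00, 0.38)


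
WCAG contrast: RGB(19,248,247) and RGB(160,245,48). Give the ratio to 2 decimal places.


Linearize each sRGB channel c=v/255: c/12.92 if c ≤ 0.04045 else ((c+0.055)/1.055)^2.4
L = 0.2126×R_lin + 0.7152×G_lin + 0.0722×B_lin
Color 1 (19,248,247):
  R=19: 19/255≈0.0745 > 0.04045 → ((0.0745+0.055)/1.055)^2.4 ≈ 0.00651
  G=248: 248/255≈0.9725 > 0.04045 → ((0.9725+0.055)/1.055)^2.4 ≈ 0.93869
  B=247: 247/255≈0.9686 > 0.04045 → ((0.9686+0.055)/1.055)^2.4 ≈ 0.93011
  L1 = 0.2126×0.00651 + 0.7152×0.93869 + 0.0722×0.93011 ≈ 0.73989
Color 2 (160,245,48):
  R=160: 160/255≈0.6275 > 0.04045 → ((0.6275+0.055)/1.055)^2.4 ≈ 0.35153
  G=245: 245/255≈0.9608 > 0.04045 → ((0.9608+0.055)/1.055)^2.4 ≈ 0.91310
  B=48: 48/255≈0.1882 > 0.04045 → ((0.1882+0.055)/1.055)^2.4 ≈ 0.02956
  L2 = 0.2126×0.35153 + 0.7152×0.91310 + 0.0722×0.02956 ≈ 0.72992
Lighter = 0.73989, Darker = 0.72992
Ratio = (L_lighter + 0.05) / (L_darker + 0.05)
Ratio = (0.73989 + 0.05) / (0.72992 + 0.05) = 0.78989 / 0.77992 ≈ 1.0128
Ratio ≈ 1.01:1


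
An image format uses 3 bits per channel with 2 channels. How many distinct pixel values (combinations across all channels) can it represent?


Total bits = 3 bits/channel × 2 channels = 6 bits
Distinct pixel values = 2^6
= 64 pixel values


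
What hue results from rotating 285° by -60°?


New hue = (H + rotation) mod 360
New hue = (285 -60) mod 360
= 225 mod 360
= 225°


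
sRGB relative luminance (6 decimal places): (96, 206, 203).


Linearize each channel (sRGB transfer function): c = v/255; c_lin = c/12.92 if c ≤ 0.04045, else ((c+0.055)/1.055)^2.4
  R: 96/255 ≈ 0.376471 > 0.04045 → ((0.376471+0.055)/1.055)^2.4 ≈ 0.116971
  G: 206/255 ≈ 0.807843 > 0.04045 → ((0.807843+0.055)/1.055)^2.4 ≈ 0.617207
  B: 203/255 ≈ 0.796078 > 0.04045 → ((0.796078+0.055)/1.055)^2.4 ≈ 0.597202
R_lin = 0.116971, G_lin = 0.617207, B_lin = 0.597202
L = 0.2126×R + 0.7152×G + 0.0722×B
L = 0.2126×0.116971 + 0.7152×0.617207 + 0.0722×0.597202
L ≈ 0.509412


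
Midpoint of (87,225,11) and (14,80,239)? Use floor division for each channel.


Midpoint: each channel = ⌊(C₁+C₂)/2⌋
R: ⌊(87+14)/2⌋ = 50
G: ⌊(225+80)/2⌋ = 152
B: ⌊(11+239)/2⌋ = 125
= RGB(50, 152, 125)


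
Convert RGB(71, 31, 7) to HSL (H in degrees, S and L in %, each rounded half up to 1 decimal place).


Normalize: R'=71/255≈0.2784, G'=31/255≈0.1216, B'=7/255≈0.0275
Max=71/255, Min=7/255, Δ=Max-Min=64/255
L = (Max+Min)/2 = (71+7)/510 = 78/510 = 0.15294… → L = 15.3%
L ≤ 0.5 → S = Δ/(Max+Min) = 64/(71+7) = 64/78 = 0.82051… → S = 82.1%
(the 1/255 factors cancel in S and H, so raw channel differences can be used)
Max is R' → H = 60 × (((G-B)/Δ) mod 6) = 60 × (((31-7)/64) mod 6)
  24/64 = 0.375
  H = 60 × 0.375 = 22.5° → H = 22.5°
= HSL(22.5°, 82.1%, 15.3%)


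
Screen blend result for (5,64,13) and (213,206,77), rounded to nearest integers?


Screen: C = 255 - (255-A)×(255-B)/255, rounded to nearest integer
R: 255 - (255-5)×(255-213)/255 = 255 - 10500/255 ≈ 255 - 41.176 = 213.824 → 214
G: 255 - (255-64)×(255-206)/255 = 255 - 9359/255 ≈ 255 - 36.702 = 218.298 → 218
B: 255 - (255-13)×(255-77)/255 = 255 - 43076/255 ≈ 255 - 168.925 = 86.075 → 86
= RGB(214, 218, 86)


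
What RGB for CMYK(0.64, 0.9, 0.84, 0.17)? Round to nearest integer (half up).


R = 255 × (1-C) × (1-K) = 255 × 0.36 × 0.83 = 76.194 → 76
G = 255 × (1-M) × (1-K) = 255 × 0.10 × 0.83 = 21.165 → 21
B = 255 × (1-Y) × (1-K) = 255 × 0.16 × 0.83 = 33.864 → 34
= RGB(76, 21, 34)


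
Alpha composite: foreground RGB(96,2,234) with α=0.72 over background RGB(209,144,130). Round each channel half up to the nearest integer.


C = α×F + (1-α)×B, with 1-α = 0.28
R: 0.72×96 + 0.28×209 = 69.12 + 58.52 = 127.64 → 128
G: 0.72×2 + 0.28×144 = 1.44 + 40.32 = 41.76 → 42
B: 0.72×234 + 0.28×130 = 168.48 + 36.40 = 204.88 → 205
= RGB(128, 42, 205)


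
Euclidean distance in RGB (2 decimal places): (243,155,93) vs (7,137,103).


d = √[(R₁-R₂)² + (G₁-G₂)² + (B₁-B₂)²]
d = √[(243-7)² + (155-137)² + (93-103)²]
d = √[55696 + 324 + 100]
d = √56120
d ≈ 236.90


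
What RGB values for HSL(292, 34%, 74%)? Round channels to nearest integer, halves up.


H=292°, S=0.34, L=0.74
C = (1-|2L-1|)×S = (1-|0.48|)×0.34 = 0.1768
H' = H/60 = 292/60 ≈ 4.8667; X = C×(1-|H' mod 2 - 1|) ≈ 0.1532
m = L - C/2 = 0.74 - 0.0884 = 0.6516
Sector ⌊H'⌋ = 4 → (R',G',B') = (≈0.1532, 0.0, 0.1768)
RGB = ((R'+m)×255, (G'+m)×255, (B'+m)×255) = (205.2308, 166.158, 211.242)
Round half up → RGB(205, 166, 211)


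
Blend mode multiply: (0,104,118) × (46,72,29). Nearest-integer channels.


Multiply: C = A×B/255, rounded to nearest integer
R: 0×46/255 = 0/255 ≈ 0.000 → 0
G: 104×72/255 = 7488/255 ≈ 29.365 → 29
B: 118×29/255 = 3422/255 ≈ 13.420 → 13
= RGB(0, 29, 13)


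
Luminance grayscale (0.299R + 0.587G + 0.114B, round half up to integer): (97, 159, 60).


Gray = 0.299×R + 0.587×G + 0.114×B
Gray = 0.299×97 + 0.587×159 + 0.114×60
Gray = 29.003 + 93.333 + 6.840
Gray = 129.176 → round half up → 129
Gray = 129


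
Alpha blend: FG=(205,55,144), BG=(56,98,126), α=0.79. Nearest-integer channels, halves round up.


C = α×F + (1-α)×B, with 1-α = 0.21
R: 0.79×205 + 0.21×56 = 161.95 + 11.76 = 173.71 → 174
G: 0.79×55 + 0.21×98 = 43.45 + 20.58 = 64.03 → 64
B: 0.79×144 + 0.21×126 = 113.76 + 26.46 = 140.22 → 140
= RGB(174, 64, 140)


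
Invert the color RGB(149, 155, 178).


Invert: (255-R, 255-G, 255-B)
R: 255-149 = 106
G: 255-155 = 100
B: 255-178 = 77
= RGB(106, 100, 77)


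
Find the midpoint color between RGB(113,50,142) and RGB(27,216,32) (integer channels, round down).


Midpoint: each channel = ⌊(C₁+C₂)/2⌋
R: ⌊(113+27)/2⌋ = 70
G: ⌊(50+216)/2⌋ = 133
B: ⌊(142+32)/2⌋ = 87
= RGB(70, 133, 87)


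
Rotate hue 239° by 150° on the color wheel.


New hue = (H + rotation) mod 360
New hue = (239 + 150) mod 360
= 389 mod 360
= 29°


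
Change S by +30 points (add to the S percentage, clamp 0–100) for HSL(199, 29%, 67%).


Original S = 29%
Adjustment = +30 percentage points
New S = 29 + (30) = 59
Clamp to [0, 100] → 59
= HSL(199°, 59%, 67%)


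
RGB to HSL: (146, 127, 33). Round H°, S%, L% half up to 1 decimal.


Normalize: R'=146/255≈0.5725, G'=127/255≈0.4980, B'=33/255≈0.1294
Max=146/255, Min=33/255, Δ=Max-Min=113/255
L = (Max+Min)/2 = (146+33)/510 = 179/510 = 0.35098… → L = 35.1%
L ≤ 0.5 → S = Δ/(Max+Min) = 113/(146+33) = 113/179 = 0.63128… → S = 63.1%
(the 1/255 factors cancel in S and H, so raw channel differences can be used)
Max is R' → H = 60 × (((G-B)/Δ) mod 6) = 60 × (((127-33)/113) mod 6)
  94/113 = 0.8318…
  H = 60 × 0.8318… = 49.911…° → H = 49.9°
= HSL(49.9°, 63.1%, 35.1%)


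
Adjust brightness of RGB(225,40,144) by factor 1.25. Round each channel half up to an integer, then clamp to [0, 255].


Multiply each channel by 1.25, round half up, clamp to [0, 255]
R: 225×1.25 = 281.25 → round → 281 → clamp → 255
G: 40×1.25 = 50
B: 144×1.25 = 180
= RGB(255, 50, 180)


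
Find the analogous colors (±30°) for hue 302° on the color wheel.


Base hue: 302°
Left analog: (302 - 30) mod 360 = 272°
Right analog: (302 + 30) mod 360 = 332°
Analogous hues = 272° and 332°


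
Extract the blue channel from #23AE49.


Color: #23AE49
R = 23 = 35
G = AE = 174
B = 49 = 73
Blue = 73


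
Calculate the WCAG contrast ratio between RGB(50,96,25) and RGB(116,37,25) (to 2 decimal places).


Linearize each sRGB channel c=v/255: c/12.92 if c ≤ 0.04045 else ((c+0.055)/1.055)^2.4
L = 0.2126×R_lin + 0.7152×G_lin + 0.0722×B_lin
Color 1 (50,96,25):
  R=50: 50/255≈0.1961 > 0.04045 → ((0.1961+0.055)/1.055)^2.4 ≈ 0.03190
  G=96: 96/255≈0.3765 > 0.04045 → ((0.3765+0.055)/1.055)^2.4 ≈ 0.11697
  B=25: 25/255≈0.0980 > 0.04045 → ((0.0980+0.055)/1.055)^2.4 ≈ 0.00972
  L1 = 0.2126×0.03190 + 0.7152×0.11697 + 0.0722×0.00972 ≈ 0.09114
Color 2 (116,37,25):
  R=116: 116/255≈0.4549 > 0.04045 → ((0.4549+0.055)/1.055)^2.4 ≈ 0.17465
  G=37: 37/255≈0.1451 > 0.04045 → ((0.1451+0.055)/1.055)^2.4 ≈ 0.01850
  B=25: 25/255≈0.0980 > 0.04045 → ((0.0980+0.055)/1.055)^2.4 ≈ 0.00972
  L2 = 0.2126×0.17465 + 0.7152×0.01850 + 0.0722×0.00972 ≈ 0.05106
Lighter = 0.09114, Darker = 0.05106
Ratio = (L_lighter + 0.05) / (L_darker + 0.05)
Ratio = (0.09114 + 0.05) / (0.05106 + 0.05) = 0.14114 / 0.10106 ≈ 1.3966
Ratio ≈ 1.40:1


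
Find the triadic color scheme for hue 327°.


Triadic: equally spaced at 120° intervals
H1 = 327°
H2 = (327 + 120) mod 360 = 87°
H3 = (327 + 240) mod 360 = 207°
Triadic = 327°, 87°, 207°


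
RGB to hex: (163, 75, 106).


R = 163 → A3 (hex)
G = 75 → 4B (hex)
B = 106 → 6A (hex)
Hex = #A34B6A


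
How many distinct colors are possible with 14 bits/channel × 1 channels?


Total bits = 14 bits/channel × 1 channels = 14 bits
Distinct colors = 2^14
= 16,384 colors


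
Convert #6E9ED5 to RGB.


6E → 110 (R)
9E → 158 (G)
D5 → 213 (B)
= RGB(110, 158, 213)


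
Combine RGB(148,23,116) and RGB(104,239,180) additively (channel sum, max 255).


Additive: each channel = min(255, C₁+C₂)
R: 148+104 = 252 → 252
G: 23+239 = 262 → 255
B: 116+180 = 296 → 255
= RGB(252, 255, 255)


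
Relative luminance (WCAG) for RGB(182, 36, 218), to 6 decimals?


Linearize each channel (sRGB transfer function): c = v/255; c_lin = c/12.92 if c ≤ 0.04045, else ((c+0.055)/1.055)^2.4
  R: 182/255 ≈ 0.713725 > 0.04045 → ((0.713725+0.055)/1.055)^2.4 ≈ 0.467784
  G: 36/255 ≈ 0.141176 > 0.04045 → ((0.141176+0.055)/1.055)^2.4 ≈ 0.017642
  B: 218/255 ≈ 0.854902 > 0.04045 → ((0.854902+0.055)/1.055)^2.4 ≈ 0.701102
R_lin = 0.467784, G_lin = 0.017642, B_lin = 0.701102
L = 0.2126×R + 0.7152×G + 0.0722×B
L = 0.2126×0.467784 + 0.7152×0.017642 + 0.0722×0.701102
L ≈ 0.162688


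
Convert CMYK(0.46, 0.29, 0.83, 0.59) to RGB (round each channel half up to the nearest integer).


R = 255 × (1-C) × (1-K) = 255 × 0.54 × 0.41 = 56.457 → 56
G = 255 × (1-M) × (1-K) = 255 × 0.71 × 0.41 = 74.2305 → 74
B = 255 × (1-Y) × (1-K) = 255 × 0.17 × 0.41 = 17.7735 → 18
= RGB(56, 74, 18)


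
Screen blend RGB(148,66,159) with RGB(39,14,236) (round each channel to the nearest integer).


Screen: C = 255 - (255-A)×(255-B)/255, rounded to nearest integer
R: 255 - (255-148)×(255-39)/255 = 255 - 23112/255 ≈ 255 - 90.635 = 164.365 → 164
G: 255 - (255-66)×(255-14)/255 = 255 - 45549/255 ≈ 255 - 178.624 = 76.376 → 76
B: 255 - (255-159)×(255-236)/255 = 255 - 1824/255 ≈ 255 - 7.153 = 247.847 → 248
= RGB(164, 76, 248)


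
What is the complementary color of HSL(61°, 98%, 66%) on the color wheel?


Complement = opposite side of color wheel = hue + 180°
H' = (61 + 180) mod 360 = 241°
S and L unchanged.
= HSL(241°, 98%, 66%)


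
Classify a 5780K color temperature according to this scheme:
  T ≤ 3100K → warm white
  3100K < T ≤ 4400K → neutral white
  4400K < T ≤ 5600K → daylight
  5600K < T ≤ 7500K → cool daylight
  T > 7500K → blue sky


Temperature: 5780K
5600K < 5780K ≤ 7500K → cool daylight
Classification: cool daylight


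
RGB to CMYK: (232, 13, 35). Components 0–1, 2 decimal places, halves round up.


R'=232/255≈0.9098, G'=13/255≈0.0510, B'=35/255≈0.1373
K = 1 - max(R',G',B') = 1 - 232/255 = 23/255 = 0.09019… → 0.09
(1-R'-K)/(1-K) simplifies to (max-R)/max with max = 232:
C = (232-232)/232 = 0/232 = 0 → 0.00
M = (232-13)/232 = 219/232 = 0.94396… → 0.94
Y = (232-35)/232 = 197/232 = 0.84913… → 0.85
= CMYK(0.00, 0.94, 0.85, 0.09)


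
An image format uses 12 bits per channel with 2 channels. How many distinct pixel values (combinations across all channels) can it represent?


Total bits = 12 bits/channel × 2 channels = 24 bits
Distinct pixel values = 2^24
= 16,777,216 pixel values


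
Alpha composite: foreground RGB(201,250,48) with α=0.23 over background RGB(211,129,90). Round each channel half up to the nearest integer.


C = α×F + (1-α)×B, with 1-α = 0.77
R: 0.23×201 + 0.77×211 = 46.23 + 162.47 = 208.70 → 209
G: 0.23×250 + 0.77×129 = 57.50 + 99.33 = 156.83 → 157
B: 0.23×48 + 0.77×90 = 11.04 + 69.30 = 80.34 → 80
= RGB(209, 157, 80)


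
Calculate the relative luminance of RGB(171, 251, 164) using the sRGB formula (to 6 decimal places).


Linearize each channel (sRGB transfer function): c = v/255; c_lin = c/12.92 if c ≤ 0.04045, else ((c+0.055)/1.055)^2.4
  R: 171/255 ≈ 0.670588 > 0.04045 → ((0.670588+0.055)/1.055)^2.4 ≈ 0.407240
  G: 251/255 ≈ 0.984314 > 0.04045 → ((0.984314+0.055)/1.055)^2.4 ≈ 0.964686
  B: 164/255 ≈ 0.643137 > 0.04045 → ((0.643137+0.055)/1.055)^2.4 ≈ 0.371238
R_lin = 0.407240, G_lin = 0.964686, B_lin = 0.371238
L = 0.2126×R + 0.7152×G + 0.0722×B
L = 0.2126×0.407240 + 0.7152×0.964686 + 0.0722×0.371238
L ≈ 0.803326


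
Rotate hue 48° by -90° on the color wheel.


New hue = (H + rotation) mod 360
New hue = (48 -90) mod 360
= -42 mod 360
= 318°


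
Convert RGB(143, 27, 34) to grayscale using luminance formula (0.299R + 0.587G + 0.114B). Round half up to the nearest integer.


Gray = 0.299×R + 0.587×G + 0.114×B
Gray = 0.299×143 + 0.587×27 + 0.114×34
Gray = 42.757 + 15.849 + 3.876
Gray = 62.482 → round half up → 62
Gray = 62


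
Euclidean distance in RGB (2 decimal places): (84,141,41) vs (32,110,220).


d = √[(R₁-R₂)² + (G₁-G₂)² + (B₁-B₂)²]
d = √[(84-32)² + (141-110)² + (41-220)²]
d = √[2704 + 961 + 32041]
d = √35706
d ≈ 188.96


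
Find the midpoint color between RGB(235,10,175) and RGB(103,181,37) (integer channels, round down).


Midpoint: each channel = ⌊(C₁+C₂)/2⌋
R: ⌊(235+103)/2⌋ = 169
G: ⌊(10+181)/2⌋ = 95
B: ⌊(175+37)/2⌋ = 106
= RGB(169, 95, 106)


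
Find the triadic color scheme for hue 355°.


Triadic: equally spaced at 120° intervals
H1 = 355°
H2 = (355 + 120) mod 360 = 115°
H3 = (355 + 240) mod 360 = 235°
Triadic = 355°, 115°, 235°


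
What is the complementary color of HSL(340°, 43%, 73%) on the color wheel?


Complement = opposite side of color wheel = hue + 180°
H' = (340 + 180) mod 360 = 160°
S and L unchanged.
= HSL(160°, 43%, 73%)


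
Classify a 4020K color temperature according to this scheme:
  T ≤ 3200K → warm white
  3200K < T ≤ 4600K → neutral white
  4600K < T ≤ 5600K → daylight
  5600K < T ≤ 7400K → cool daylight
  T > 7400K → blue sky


Temperature: 4020K
3200K < 4020K ≤ 4600K → neutral white
Classification: neutral white


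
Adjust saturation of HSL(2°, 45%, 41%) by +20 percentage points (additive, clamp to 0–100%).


Original S = 45%
Adjustment = +20 percentage points
New S = 45 + (20) = 65
Clamp to [0, 100] → 65
= HSL(2°, 65%, 41%)


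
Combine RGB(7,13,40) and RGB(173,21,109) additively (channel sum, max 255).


Additive: each channel = min(255, C₁+C₂)
R: 7+173 = 180 → 180
G: 13+21 = 34 → 34
B: 40+109 = 149 → 149
= RGB(180, 34, 149)


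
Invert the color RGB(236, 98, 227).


Invert: (255-R, 255-G, 255-B)
R: 255-236 = 19
G: 255-98 = 157
B: 255-227 = 28
= RGB(19, 157, 28)


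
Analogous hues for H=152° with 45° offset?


Base hue: 152°
Left analog: (152 - 45) mod 360 = 107°
Right analog: (152 + 45) mod 360 = 197°
Analogous hues = 107° and 197°


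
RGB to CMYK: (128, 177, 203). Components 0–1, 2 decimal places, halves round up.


R'=128/255≈0.5020, G'=177/255≈0.6941, B'=203/255≈0.7961
K = 1 - max(R',G',B') = 1 - 203/255 = 52/255 = 0.20392… → 0.20
(1-R'-K)/(1-K) simplifies to (max-R)/max with max = 203:
C = (203-128)/203 = 75/203 = 0.36945… → 0.37
M = (203-177)/203 = 26/203 = 0.12807… → 0.13
Y = (203-203)/203 = 0/203 = 0 → 0.00
= CMYK(0.37, 0.13, 0.00, 0.20)


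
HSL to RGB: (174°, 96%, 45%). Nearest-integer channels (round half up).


H=174°, S=0.96, L=0.45
C = (1-|2L-1|)×S = (1-|-0.10|)×0.96 = 0.864
H' = H/60 = 174/60 ≈ 2.9000; X = C×(1-|H' mod 2 - 1|) = 0.7776
m = L - C/2 = 0.45 - 0.432 = 0.018
Sector ⌊H'⌋ = 2 → (R',G',B') = (0.0, 0.864, 0.7776)
RGB = ((R'+m)×255, (G'+m)×255, (B'+m)×255) = (4.59, 224.91, 202.878)
Round half up → RGB(5, 225, 203)


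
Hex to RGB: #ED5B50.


ED → 237 (R)
5B → 91 (G)
50 → 80 (B)
= RGB(237, 91, 80)


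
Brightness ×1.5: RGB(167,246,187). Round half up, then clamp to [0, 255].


Multiply each channel by 1.5, round half up, clamp to [0, 255]
R: 167×1.5 = 250.5 → round → 251
G: 246×1.5 = 369 → clamp → 255
B: 187×1.5 = 280.5 → round → 281 → clamp → 255
= RGB(251, 255, 255)


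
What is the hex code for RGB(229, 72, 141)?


R = 229 → E5 (hex)
G = 72 → 48 (hex)
B = 141 → 8D (hex)
Hex = #E5488D


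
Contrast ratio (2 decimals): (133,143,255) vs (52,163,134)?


Linearize each sRGB channel c=v/255: c/12.92 if c ≤ 0.04045 else ((c+0.055)/1.055)^2.4
L = 0.2126×R_lin + 0.7152×G_lin + 0.0722×B_lin
Color 1 (133,143,255):
  R=133: 133/255≈0.5216 > 0.04045 → ((0.5216+0.055)/1.055)^2.4 ≈ 0.23455
  G=143: 143/255≈0.5608 > 0.04045 → ((0.5608+0.055)/1.055)^2.4 ≈ 0.27468
  B=255: 255/255≈1.0000 > 0.04045 → ((1.0000+0.055)/1.055)^2.4 ≈ 1.00000
  L1 = 0.2126×0.23455 + 0.7152×0.27468 + 0.0722×1.00000 ≈ 0.31851
Color 2 (52,163,134):
  R=52: 52/255≈0.2039 > 0.04045 → ((0.2039+0.055)/1.055)^2.4 ≈ 0.03434
  G=163: 163/255≈0.6392 > 0.04045 → ((0.6392+0.055)/1.055)^2.4 ≈ 0.36625
  B=134: 134/255≈0.5255 > 0.04045 → ((0.5255+0.055)/1.055)^2.4 ≈ 0.23840
  L2 = 0.2126×0.03434 + 0.7152×0.36625 + 0.0722×0.23840 ≈ 0.28646
Lighter = 0.31851, Darker = 0.28646
Ratio = (L_lighter + 0.05) / (L_darker + 0.05)
Ratio = (0.31851 + 0.05) / (0.28646 + 0.05) = 0.36851 / 0.33646 ≈ 1.0953
Ratio ≈ 1.10:1


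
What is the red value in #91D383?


Color: #91D383
R = 91 = 145
G = D3 = 211
B = 83 = 131
Red = 145


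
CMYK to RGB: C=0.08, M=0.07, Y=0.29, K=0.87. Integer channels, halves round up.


R = 255 × (1-C) × (1-K) = 255 × 0.92 × 0.13 = 30.498 → 30
G = 255 × (1-M) × (1-K) = 255 × 0.93 × 0.13 = 30.8295 → 31
B = 255 × (1-Y) × (1-K) = 255 × 0.71 × 0.13 = 23.5365 → 24
= RGB(30, 31, 24)


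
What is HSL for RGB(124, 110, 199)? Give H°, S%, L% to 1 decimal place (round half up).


Normalize: R'=124/255≈0.4863, G'=110/255≈0.4314, B'=199/255≈0.7804
Max=199/255, Min=110/255, Δ=Max-Min=89/255
L = (Max+Min)/2 = (199+110)/510 = 309/510 = 0.60588… → L = 60.6%
L > 0.5 → S = Δ/(2-Max-Min) = 89/(510-199-110) = 89/201 = 0.44278… → S = 44.3%
(the 1/255 factors cancel in S and H, so raw channel differences can be used)
Max is B' → H = 60 × ((R-G)/Δ + 4) = 60 × ((124-110)/89 + 4)
  14/89 + 4 = 0.1573… + 4 = 4.1573…
  H = 60 × 4.1573… = 249.438…° → H = 249.4°
= HSL(249.4°, 44.3%, 60.6%)


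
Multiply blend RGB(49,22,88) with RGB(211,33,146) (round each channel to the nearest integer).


Multiply: C = A×B/255, rounded to nearest integer
R: 49×211/255 = 10339/255 ≈ 40.545 → 41
G: 22×33/255 = 726/255 ≈ 2.847 → 3
B: 88×146/255 = 12848/255 ≈ 50.384 → 50
= RGB(41, 3, 50)


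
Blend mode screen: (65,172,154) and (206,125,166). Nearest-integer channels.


Screen: C = 255 - (255-A)×(255-B)/255, rounded to nearest integer
R: 255 - (255-65)×(255-206)/255 = 255 - 9310/255 ≈ 255 - 36.510 = 218.490 → 218
G: 255 - (255-172)×(255-125)/255 = 255 - 10790/255 ≈ 255 - 42.314 = 212.686 → 213
B: 255 - (255-154)×(255-166)/255 = 255 - 8989/255 ≈ 255 - 35.251 = 219.749 → 220
= RGB(218, 213, 220)


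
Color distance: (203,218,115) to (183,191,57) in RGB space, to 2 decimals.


d = √[(R₁-R₂)² + (G₁-G₂)² + (B₁-B₂)²]
d = √[(203-183)² + (218-191)² + (115-57)²]
d = √[400 + 729 + 3364]
d = √4493
d ≈ 67.03


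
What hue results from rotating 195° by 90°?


New hue = (H + rotation) mod 360
New hue = (195 + 90) mod 360
= 285 mod 360
= 285°


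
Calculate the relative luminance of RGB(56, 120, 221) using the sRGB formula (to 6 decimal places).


Linearize each channel (sRGB transfer function): c = v/255; c_lin = c/12.92 if c ≤ 0.04045, else ((c+0.055)/1.055)^2.4
  R: 56/255 ≈ 0.219608 > 0.04045 → ((0.219608+0.055)/1.055)^2.4 ≈ 0.039546
  G: 120/255 ≈ 0.470588 > 0.04045 → ((0.470588+0.055)/1.055)^2.4 ≈ 0.187821
  B: 221/255 ≈ 0.866667 > 0.04045 → ((0.866667+0.055)/1.055)^2.4 ≈ 0.723055
R_lin = 0.039546, G_lin = 0.187821, B_lin = 0.723055
L = 0.2126×R + 0.7152×G + 0.0722×B
L = 0.2126×0.039546 + 0.7152×0.187821 + 0.0722×0.723055
L ≈ 0.194942


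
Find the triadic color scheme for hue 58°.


Triadic: equally spaced at 120° intervals
H1 = 58°
H2 = (58 + 120) mod 360 = 178°
H3 = (58 + 240) mod 360 = 298°
Triadic = 58°, 178°, 298°


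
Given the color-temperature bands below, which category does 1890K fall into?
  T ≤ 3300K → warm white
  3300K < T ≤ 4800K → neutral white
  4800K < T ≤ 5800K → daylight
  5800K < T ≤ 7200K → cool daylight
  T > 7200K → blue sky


Temperature: 1890K
1890K ≤ 3300K → warm white
Classification: warm white


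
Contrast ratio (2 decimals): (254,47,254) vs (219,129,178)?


Linearize each sRGB channel c=v/255: c/12.92 if c ≤ 0.04045 else ((c+0.055)/1.055)^2.4
L = 0.2126×R_lin + 0.7152×G_lin + 0.0722×B_lin
Color 1 (254,47,254):
  R=254: 254/255≈0.9961 > 0.04045 → ((0.9961+0.055)/1.055)^2.4 ≈ 0.99110
  G=47: 47/255≈0.1843 > 0.04045 → ((0.1843+0.055)/1.055)^2.4 ≈ 0.02843
  B=254: 254/255≈0.9961 > 0.04045 → ((0.9961+0.055)/1.055)^2.4 ≈ 0.99110
  L1 = 0.2126×0.99110 + 0.7152×0.02843 + 0.0722×0.99110 ≈ 0.30260
Color 2 (219,129,178):
  R=219: 219/255≈0.8588 > 0.04045 → ((0.8588+0.055)/1.055)^2.4 ≈ 0.70838
  G=129: 129/255≈0.5059 > 0.04045 → ((0.5059+0.055)/1.055)^2.4 ≈ 0.21953
  B=178: 178/255≈0.6980 > 0.04045 → ((0.6980+0.055)/1.055)^2.4 ≈ 0.44520
  L2 = 0.2126×0.70838 + 0.7152×0.21953 + 0.0722×0.44520 ≈ 0.33975
Lighter = 0.33975, Darker = 0.30260
Ratio = (L_lighter + 0.05) / (L_darker + 0.05)
Ratio = (0.33975 + 0.05) / (0.30260 + 0.05) = 0.38975 / 0.35260 ≈ 1.1054
Ratio ≈ 1.11:1


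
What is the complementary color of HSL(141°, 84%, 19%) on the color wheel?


Complement = opposite side of color wheel = hue + 180°
H' = (141 + 180) mod 360 = 321°
S and L unchanged.
= HSL(321°, 84%, 19%)


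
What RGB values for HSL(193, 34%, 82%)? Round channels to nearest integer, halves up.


H=193°, S=0.34, L=0.82
C = (1-|2L-1|)×S = (1-|0.64|)×0.34 = 0.1224
H' = H/60 = 193/60 ≈ 3.2167; X = C×(1-|H' mod 2 - 1|) = 0.09588
m = L - C/2 = 0.82 - 0.0612 = 0.7588
Sector ⌊H'⌋ = 3 → (R',G',B') = (0.0, 0.09588, 0.1224)
RGB = ((R'+m)×255, (G'+m)×255, (B'+m)×255) = (193.494, 217.9434, 224.706)
Round half up → RGB(193, 218, 225)


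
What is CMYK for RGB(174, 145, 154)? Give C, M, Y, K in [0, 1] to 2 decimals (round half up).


R'=174/255≈0.6824, G'=145/255≈0.5686, B'=154/255≈0.6039
K = 1 - max(R',G',B') = 1 - 174/255 = 81/255 = 0.31764… → 0.32
(1-R'-K)/(1-K) simplifies to (max-R)/max with max = 174:
C = (174-174)/174 = 0/174 = 0 → 0.00
M = (174-145)/174 = 29/174 = 0.16666… → 0.17
Y = (174-154)/174 = 20/174 = 0.11494… → 0.11
= CMYK(0.00, 0.17, 0.11, 0.32)


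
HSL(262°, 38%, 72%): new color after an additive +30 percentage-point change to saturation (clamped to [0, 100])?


Original S = 38%
Adjustment = +30 percentage points
New S = 38 + (30) = 68
Clamp to [0, 100] → 68
= HSL(262°, 68%, 72%)


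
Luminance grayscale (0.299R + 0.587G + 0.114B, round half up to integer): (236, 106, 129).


Gray = 0.299×R + 0.587×G + 0.114×B
Gray = 0.299×236 + 0.587×106 + 0.114×129
Gray = 70.564 + 62.222 + 14.706
Gray = 147.492 → round half up → 147
Gray = 147


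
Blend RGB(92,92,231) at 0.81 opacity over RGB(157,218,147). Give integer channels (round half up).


C = α×F + (1-α)×B, with 1-α = 0.19
R: 0.81×92 + 0.19×157 = 74.52 + 29.83 = 104.35 → 104
G: 0.81×92 + 0.19×218 = 74.52 + 41.42 = 115.94 → 116
B: 0.81×231 + 0.19×147 = 187.11 + 27.93 = 215.04 → 215
= RGB(104, 116, 215)


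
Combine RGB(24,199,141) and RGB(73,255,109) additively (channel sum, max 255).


Additive: each channel = min(255, C₁+C₂)
R: 24+73 = 97 → 97
G: 199+255 = 454 → 255
B: 141+109 = 250 → 250
= RGB(97, 255, 250)


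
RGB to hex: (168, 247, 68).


R = 168 → A8 (hex)
G = 247 → F7 (hex)
B = 68 → 44 (hex)
Hex = #A8F744


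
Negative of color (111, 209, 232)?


Invert: (255-R, 255-G, 255-B)
R: 255-111 = 144
G: 255-209 = 46
B: 255-232 = 23
= RGB(144, 46, 23)


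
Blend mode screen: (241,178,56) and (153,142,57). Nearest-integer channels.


Screen: C = 255 - (255-A)×(255-B)/255, rounded to nearest integer
R: 255 - (255-241)×(255-153)/255 = 255 - 1428/255 ≈ 255 - 5.600 = 249.400 → 249
G: 255 - (255-178)×(255-142)/255 = 255 - 8701/255 ≈ 255 - 34.122 = 220.878 → 221
B: 255 - (255-56)×(255-57)/255 = 255 - 39402/255 ≈ 255 - 154.518 = 100.482 → 100
= RGB(249, 221, 100)


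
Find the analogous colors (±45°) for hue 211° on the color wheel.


Base hue: 211°
Left analog: (211 - 45) mod 360 = 166°
Right analog: (211 + 45) mod 360 = 256°
Analogous hues = 166° and 256°


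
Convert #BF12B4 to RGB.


BF → 191 (R)
12 → 18 (G)
B4 → 180 (B)
= RGB(191, 18, 180)


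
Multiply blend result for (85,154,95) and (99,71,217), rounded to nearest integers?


Multiply: C = A×B/255, rounded to nearest integer
R: 85×99/255 = 8415/255 ≈ 33.000 → 33
G: 154×71/255 = 10934/255 ≈ 42.878 → 43
B: 95×217/255 = 20615/255 ≈ 80.843 → 81
= RGB(33, 43, 81)


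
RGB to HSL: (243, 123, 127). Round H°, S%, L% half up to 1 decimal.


Normalize: R'=243/255≈0.9529, G'=123/255≈0.4824, B'=127/255≈0.4980
Max=243/255, Min=123/255, Δ=Max-Min=120/255
L = (Max+Min)/2 = (243+123)/510 = 366/510 = 0.71764… → L = 71.8%
L > 0.5 → S = Δ/(2-Max-Min) = 120/(510-243-123) = 120/144 = 0.83333… → S = 83.3%
(the 1/255 factors cancel in S and H, so raw channel differences can be used)
Max is R' → H = 60 × (((G-B)/Δ) mod 6) = 60 × (((123-127)/120) mod 6)
  (-4)/120 = -0.0333…; negative, so add 6 → 5.9666…
  H = 60 × 5.9666… = 358° → H = 358.0°
= HSL(358.0°, 83.3%, 71.8%)


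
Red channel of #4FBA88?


Color: #4FBA88
R = 4F = 79
G = BA = 186
B = 88 = 136
Red = 79


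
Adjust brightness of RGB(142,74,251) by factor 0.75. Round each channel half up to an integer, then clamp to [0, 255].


Multiply each channel by 0.75, round half up, clamp to [0, 255]
R: 142×0.75 = 106.5 → round → 107
G: 74×0.75 = 55.5 → round → 56
B: 251×0.75 = 188.25 → round → 188
= RGB(107, 56, 188)


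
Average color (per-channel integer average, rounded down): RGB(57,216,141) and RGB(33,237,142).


Midpoint: each channel = ⌊(C₁+C₂)/2⌋
R: ⌊(57+33)/2⌋ = 45
G: ⌊(216+237)/2⌋ = 226
B: ⌊(141+142)/2⌋ = 141
= RGB(45, 226, 141)


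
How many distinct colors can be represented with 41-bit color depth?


Colors = 2^bits = 2^41
= 2,199,023,255,552 colors


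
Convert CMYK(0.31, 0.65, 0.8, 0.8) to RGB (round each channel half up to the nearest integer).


R = 255 × (1-C) × (1-K) = 255 × 0.69 × 0.20 = 35.19 → 35
G = 255 × (1-M) × (1-K) = 255 × 0.35 × 0.20 = 17.85 → 18
B = 255 × (1-Y) × (1-K) = 255 × 0.20 × 0.20 = 10.2 → 10
= RGB(35, 18, 10)


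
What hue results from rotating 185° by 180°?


New hue = (H + rotation) mod 360
New hue = (185 + 180) mod 360
= 365 mod 360
= 5°


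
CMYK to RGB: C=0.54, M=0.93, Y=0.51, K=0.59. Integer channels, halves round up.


R = 255 × (1-C) × (1-K) = 255 × 0.46 × 0.41 = 48.093 → 48
G = 255 × (1-M) × (1-K) = 255 × 0.07 × 0.41 = 7.3185 → 7
B = 255 × (1-Y) × (1-K) = 255 × 0.49 × 0.41 = 51.2295 → 51
= RGB(48, 7, 51)


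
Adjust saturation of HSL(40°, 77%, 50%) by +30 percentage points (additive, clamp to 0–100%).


Original S = 77%
Adjustment = +30 percentage points
New S = 77 + (30) = 107
Clamp to [0, 100] → 100
= HSL(40°, 100%, 50%)


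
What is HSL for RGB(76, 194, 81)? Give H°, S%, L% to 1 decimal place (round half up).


Normalize: R'=76/255≈0.2980, G'=194/255≈0.7608, B'=81/255≈0.3176
Max=194/255, Min=76/255, Δ=Max-Min=118/255
L = (Max+Min)/2 = (194+76)/510 = 270/510 = 0.52941… → L = 52.9%
L > 0.5 → S = Δ/(2-Max-Min) = 118/(510-194-76) = 118/240 = 0.49166… → S = 49.2%
(the 1/255 factors cancel in S and H, so raw channel differences can be used)
Max is G' → H = 60 × ((B-R)/Δ + 2) = 60 × ((81-76)/118 + 2)
  5/118 + 2 = 0.0423… + 2 = 2.0423…
  H = 60 × 2.0423… = 122.542…° → H = 122.5°
= HSL(122.5°, 49.2%, 52.9%)


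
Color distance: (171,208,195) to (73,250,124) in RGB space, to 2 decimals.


d = √[(R₁-R₂)² + (G₁-G₂)² + (B₁-B₂)²]
d = √[(171-73)² + (208-250)² + (195-124)²]
d = √[9604 + 1764 + 5041]
d = √16409
d ≈ 128.10


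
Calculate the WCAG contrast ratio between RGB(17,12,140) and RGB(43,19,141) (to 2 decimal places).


Linearize each sRGB channel c=v/255: c/12.92 if c ≤ 0.04045 else ((c+0.055)/1.055)^2.4
L = 0.2126×R_lin + 0.7152×G_lin + 0.0722×B_lin
Color 1 (17,12,140):
  R=17: 17/255≈0.0667 > 0.04045 → ((0.0667+0.055)/1.055)^2.4 ≈ 0.00561
  G=12: 12/255≈0.0471 > 0.04045 → ((0.0471+0.055)/1.055)^2.4 ≈ 0.00368
  B=140: 140/255≈0.5490 > 0.04045 → ((0.5490+0.055)/1.055)^2.4 ≈ 0.26225
  L1 = 0.2126×0.00561 + 0.7152×0.00368 + 0.0722×0.26225 ≈ 0.02276
Color 2 (43,19,141):
  R=43: 43/255≈0.1686 > 0.04045 → ((0.1686+0.055)/1.055)^2.4 ≈ 0.02416
  G=19: 19/255≈0.0745 > 0.04045 → ((0.0745+0.055)/1.055)^2.4 ≈ 0.00651
  B=141: 141/255≈0.5529 > 0.04045 → ((0.5529+0.055)/1.055)^2.4 ≈ 0.26636
  L2 = 0.2126×0.02416 + 0.7152×0.00651 + 0.0722×0.26636 ≈ 0.02902
Lighter = 0.02902, Darker = 0.02276
Ratio = (L_lighter + 0.05) / (L_darker + 0.05)
Ratio = (0.02902 + 0.05) / (0.02276 + 0.05) = 0.07902 / 0.07276 ≈ 1.0862
Ratio ≈ 1.09:1


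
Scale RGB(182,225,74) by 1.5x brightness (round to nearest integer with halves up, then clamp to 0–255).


Multiply each channel by 1.5, round half up, clamp to [0, 255]
R: 182×1.5 = 273 → clamp → 255
G: 225×1.5 = 337.5 → round → 338 → clamp → 255
B: 74×1.5 = 111
= RGB(255, 255, 111)


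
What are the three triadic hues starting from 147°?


Triadic: equally spaced at 120° intervals
H1 = 147°
H2 = (147 + 120) mod 360 = 267°
H3 = (147 + 240) mod 360 = 27°
Triadic = 147°, 267°, 27°


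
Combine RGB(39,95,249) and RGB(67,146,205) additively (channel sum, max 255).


Additive: each channel = min(255, C₁+C₂)
R: 39+67 = 106 → 106
G: 95+146 = 241 → 241
B: 249+205 = 454 → 255
= RGB(106, 241, 255)


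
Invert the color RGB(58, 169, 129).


Invert: (255-R, 255-G, 255-B)
R: 255-58 = 197
G: 255-169 = 86
B: 255-129 = 126
= RGB(197, 86, 126)


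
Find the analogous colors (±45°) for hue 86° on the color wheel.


Base hue: 86°
Left analog: (86 - 45) mod 360 = 41°
Right analog: (86 + 45) mod 360 = 131°
Analogous hues = 41° and 131°


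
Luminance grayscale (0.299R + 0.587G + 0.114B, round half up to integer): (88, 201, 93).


Gray = 0.299×R + 0.587×G + 0.114×B
Gray = 0.299×88 + 0.587×201 + 0.114×93
Gray = 26.312 + 117.987 + 10.602
Gray = 154.901 → round half up → 155
Gray = 155


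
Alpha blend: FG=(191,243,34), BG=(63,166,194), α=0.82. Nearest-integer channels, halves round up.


C = α×F + (1-α)×B, with 1-α = 0.18
R: 0.82×191 + 0.18×63 = 156.62 + 11.34 = 167.96 → 168
G: 0.82×243 + 0.18×166 = 199.26 + 29.88 = 229.14 → 229
B: 0.82×34 + 0.18×194 = 27.88 + 34.92 = 62.80 → 63
= RGB(168, 229, 63)


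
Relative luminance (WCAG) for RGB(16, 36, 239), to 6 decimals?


Linearize each channel (sRGB transfer function): c = v/255; c_lin = c/12.92 if c ≤ 0.04045, else ((c+0.055)/1.055)^2.4
  R: 16/255 ≈ 0.062745 > 0.04045 → ((0.062745+0.055)/1.055)^2.4 ≈ 0.005182
  G: 36/255 ≈ 0.141176 > 0.04045 → ((0.141176+0.055)/1.055)^2.4 ≈ 0.017642
  B: 239/255 ≈ 0.937255 > 0.04045 → ((0.937255+0.055)/1.055)^2.4 ≈ 0.863157
R_lin = 0.005182, G_lin = 0.017642, B_lin = 0.863157
L = 0.2126×R + 0.7152×G + 0.0722×B
L = 0.2126×0.005182 + 0.7152×0.017642 + 0.0722×0.863157
L ≈ 0.076039


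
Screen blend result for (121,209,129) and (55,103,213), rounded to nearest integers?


Screen: C = 255 - (255-A)×(255-B)/255, rounded to nearest integer
R: 255 - (255-121)×(255-55)/255 = 255 - 26800/255 ≈ 255 - 105.098 = 149.902 → 150
G: 255 - (255-209)×(255-103)/255 = 255 - 6992/255 ≈ 255 - 27.420 = 227.580 → 228
B: 255 - (255-129)×(255-213)/255 = 255 - 5292/255 ≈ 255 - 20.753 = 234.247 → 234
= RGB(150, 228, 234)
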